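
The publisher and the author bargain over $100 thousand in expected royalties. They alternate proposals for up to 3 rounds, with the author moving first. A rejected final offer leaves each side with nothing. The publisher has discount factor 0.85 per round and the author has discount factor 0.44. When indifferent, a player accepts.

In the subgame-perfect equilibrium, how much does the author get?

Solve by backward induction from round 3.
Round 3 (the author proposes): rejection yields 0 for the publisher; the author offers 0 and keeps 100.
Round 2 (the publisher proposes): the author can get 100 next round, worth 0.44 × 100 = 44 now; the publisher offers that and keeps 56.
Round 1 (the author proposes): the publisher can get 56 next round, worth 0.85 × 56 = 47.6 now, so the author offers 47.6, keeping 52.4.

52.4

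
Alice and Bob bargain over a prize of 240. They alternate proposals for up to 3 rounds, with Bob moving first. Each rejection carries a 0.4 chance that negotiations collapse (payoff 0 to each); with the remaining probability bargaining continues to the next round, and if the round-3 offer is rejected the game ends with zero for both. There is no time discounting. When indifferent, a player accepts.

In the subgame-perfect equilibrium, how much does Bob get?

182.4

Round 3 (Bob proposes): rejection yields 0 for Alice; Bob offers 0 and keeps 240.
Round 2 (Alice proposes): rejecting gives Bob an expected 0.6 × 240 = 144; Alice offers that and keeps 96.
Round 1 (Bob proposes): rejecting gives Alice an expected 0.6 × 96 = 57.6. Bob offers 57.6 and keeps 240 − 57.6 = 182.4.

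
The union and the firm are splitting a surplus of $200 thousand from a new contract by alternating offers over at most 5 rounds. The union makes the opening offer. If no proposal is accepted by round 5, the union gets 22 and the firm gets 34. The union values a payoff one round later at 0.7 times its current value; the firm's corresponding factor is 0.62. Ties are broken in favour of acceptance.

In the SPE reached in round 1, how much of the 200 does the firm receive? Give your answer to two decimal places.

Round 5 (the union proposes): the firm gets 34 if talks fail, so the union offers 34 and keeps 166.
Round 4 (the firm proposes): the union can get 166 next round, worth 0.7 × 166 = 116.2 now, so the firm offers 116.2, keeping 83.8.
Round 3 (the union proposes): the firm can get 83.8 next round, worth 0.62 × 83.8 = 51.956 now; the union offers that and keeps 148.044.
Round 2 (the firm proposes): the union can get 148.044 next round, worth 0.7 × 148.044 = 103.6308 now. The firm offers 103.6308 and keeps 200 − 103.6308 = 96.3692.
Round 1 (the union proposes): the firm can get 96.3692 next round, worth 0.62 × 96.3692 = 59.748904 now; the union offers that and keeps 140.251096.

59.75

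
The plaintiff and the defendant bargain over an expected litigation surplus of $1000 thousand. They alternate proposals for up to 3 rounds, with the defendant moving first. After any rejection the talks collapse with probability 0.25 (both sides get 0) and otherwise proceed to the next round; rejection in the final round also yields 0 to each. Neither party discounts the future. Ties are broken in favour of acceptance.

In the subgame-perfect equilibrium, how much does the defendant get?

812.5

Round 3 (the defendant proposes): the plaintiff will accept anything ≥ 0, so the defendant offers 0 and keeps 1000.
Round 2 (the plaintiff proposes): rejecting gives the defendant an expected 0.75 × 1000 = 750; the plaintiff offers that and keeps 250.
Round 1 (the defendant proposes): rejecting gives the plaintiff an expected 0.75 × 250 = 187.5, so the defendant offers 187.5, keeping 812.5.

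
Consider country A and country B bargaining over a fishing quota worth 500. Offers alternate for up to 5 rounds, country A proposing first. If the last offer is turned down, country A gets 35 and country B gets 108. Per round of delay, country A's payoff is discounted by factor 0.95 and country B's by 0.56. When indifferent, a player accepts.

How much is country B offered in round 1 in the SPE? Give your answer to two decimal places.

Round 5 (country A proposes): country B gets 108 if talks fail, so country A offers 108 and keeps 392.
Round 4 (country B proposes): country A can get 392 next round, worth 0.95 × 392 = 372.4 now; country B offers that and keeps 127.6.
Round 3 (country A proposes): country B can get 127.6 next round, worth 0.56 × 127.6 = 71.456 now, so country A offers 71.456, keeping 428.544.
Round 2 (country B proposes): country A can get 428.544 next round, worth 0.95 × 428.544 = 407.1168 now; country B offers that and keeps 92.8832.
Round 1 (country A proposes): country B can get 92.8832 next round, worth 0.56 × 92.8832 = 52.014592 now. Country A offers 52.014592 and keeps 500 − 52.014592 = 447.985408.

52.01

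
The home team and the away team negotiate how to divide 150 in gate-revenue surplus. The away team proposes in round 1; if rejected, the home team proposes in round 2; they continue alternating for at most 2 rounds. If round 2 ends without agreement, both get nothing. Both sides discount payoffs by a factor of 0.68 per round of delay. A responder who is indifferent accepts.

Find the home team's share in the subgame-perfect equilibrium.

102

Round 2 (the home team proposes): rejection yields 0 for the away team; the home team offers 0 and keeps 150.
Round 1 (the away team proposes): the home team can get 150 next round, worth 0.68 × 150 = 102 now. The away team offers 102 and keeps 150 − 102 = 48.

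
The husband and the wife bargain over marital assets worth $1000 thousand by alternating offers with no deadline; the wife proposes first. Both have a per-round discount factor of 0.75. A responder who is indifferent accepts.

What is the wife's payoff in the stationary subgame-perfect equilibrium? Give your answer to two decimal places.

571.43

Let x be the wife's share when the wife proposes and y be the husband's share when the husband proposes.
The husband accepts iff offered ≥ 0.75·y, so x = 1000 − 0.75y. Symmetrically y = 1000 − 0.75x.
Substituting: x = 1000 − 0.75(1000 − 0.75x), giving x(1 − 0.75·0.75) = 1000(1 − 0.75).
So x = 1000 × 0.25 / 0.4375 ≈ 571.4286, and the husband receives 1000 − x ≈ 428.5714.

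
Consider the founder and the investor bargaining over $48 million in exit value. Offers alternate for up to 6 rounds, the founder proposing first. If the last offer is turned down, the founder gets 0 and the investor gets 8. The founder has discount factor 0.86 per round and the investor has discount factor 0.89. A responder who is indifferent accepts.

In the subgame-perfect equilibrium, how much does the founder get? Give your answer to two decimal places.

12.41

Round 6 (the investor proposes): rejection yields 0 for the founder; the investor offers 0 and keeps 48.
Round 5 (the founder proposes): the investor can get 48 next round, worth 0.89 × 48 = 42.72 now; the founder offers that and keeps 5.28.
Round 4 (the investor proposes): the founder can get 5.28 next round, worth 0.86 × 5.28 = 4.5408 now; the investor offers that and keeps 43.4592.
Round 3 (the founder proposes): the investor can get 43.4592 next round, worth 0.89 × 43.4592 = 38.678688 now. The founder offers 38.678688 and keeps 48 − 38.678688 = 9.321312.
Round 2 (the investor proposes): the founder can get 9.321312 next round, worth 0.86 × 9.321312 = 8.01632832 now, so the investor offers 8.01632832, keeping 39.98367168.
Round 1 (the founder proposes): the investor can get 39.98367168 next round, worth 0.89 × 39.98367168 = 35.5854677952 now; the founder offers that and keeps 12.4145322048.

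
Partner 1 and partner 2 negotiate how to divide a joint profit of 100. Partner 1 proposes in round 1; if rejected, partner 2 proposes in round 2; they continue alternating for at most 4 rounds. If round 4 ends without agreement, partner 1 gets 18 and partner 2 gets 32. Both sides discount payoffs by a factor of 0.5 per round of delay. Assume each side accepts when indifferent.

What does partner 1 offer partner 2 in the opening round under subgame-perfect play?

Solve by backward induction from round 4.
Round 4 (partner 2 proposes): partner 1 gets 18 if talks fail, so partner 2 offers 18 and keeps 82.
Round 3 (partner 1 proposes): partner 2 can get 82 next round, worth 0.5 × 82 = 41 now. Partner 1 offers 41 and keeps 100 − 41 = 59.
Round 2 (partner 2 proposes): partner 1 can get 59 next round, worth 0.5 × 59 = 29.5 now, so partner 2 offers 29.5, keeping 70.5.
Round 1 (partner 1 proposes): partner 2 can get 70.5 next round, worth 0.5 × 70.5 = 35.25 now, so partner 1 offers 35.25, keeping 64.75.

35.25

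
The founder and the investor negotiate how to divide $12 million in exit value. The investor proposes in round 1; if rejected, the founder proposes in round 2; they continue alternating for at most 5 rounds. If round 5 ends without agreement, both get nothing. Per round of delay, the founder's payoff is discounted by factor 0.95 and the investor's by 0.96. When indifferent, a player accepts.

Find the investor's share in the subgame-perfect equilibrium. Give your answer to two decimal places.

Work backward from the last round.
Round 5 (the investor proposes): rejection yields 0 for the founder; the investor offers 0 and keeps 12.
Round 4 (the founder proposes): the investor can get 12 next round, worth 0.96 × 12 = 11.52 now, so the founder offers 11.52, keeping 0.48.
Round 3 (the investor proposes): the founder can get 0.48 next round, worth 0.95 × 0.48 = 0.456 now, so the investor offers 0.456, keeping 11.544.
Round 2 (the founder proposes): the investor can get 11.544 next round, worth 0.96 × 11.544 = 11.08224 now; the founder offers that and keeps 0.91776.
Round 1 (the investor proposes): the founder can get 0.91776 next round, worth 0.95 × 0.91776 = 0.871872 now; the investor offers that and keeps 11.128128.

11.13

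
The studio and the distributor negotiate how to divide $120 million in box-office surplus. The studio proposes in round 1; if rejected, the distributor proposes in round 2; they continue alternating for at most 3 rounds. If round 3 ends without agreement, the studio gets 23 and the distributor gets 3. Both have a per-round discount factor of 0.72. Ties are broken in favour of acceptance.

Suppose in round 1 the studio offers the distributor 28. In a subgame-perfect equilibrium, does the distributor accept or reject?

Accept

Round 3 (the studio proposes): the distributor gets 3 if talks fail, so the studio offers 3 and keeps 117.
Round 2 (the distributor proposes): the studio can get 117 next round, worth 0.72 × 117 = 84.24 now; the distributor offers that and keeps 35.76.
So by rejecting in round 1, the distributor gets 35.76 next round, worth 0.72 × 35.76 = 25.7472 now.
Offer 28 ≥ 25.7472, so the distributor accepts.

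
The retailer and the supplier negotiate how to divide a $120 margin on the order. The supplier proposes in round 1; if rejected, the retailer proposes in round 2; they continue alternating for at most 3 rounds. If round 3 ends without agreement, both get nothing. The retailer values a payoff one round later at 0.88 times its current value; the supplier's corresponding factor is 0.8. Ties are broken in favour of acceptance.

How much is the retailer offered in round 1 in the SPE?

Round 3 (the supplier proposes): the retailer will accept anything ≥ 0, so the supplier offers 0 and keeps 120.
Round 2 (the retailer proposes): the supplier can get 120 next round, worth 0.8 × 120 = 96 now. The retailer offers 96 and keeps 120 − 96 = 24.
Round 1 (the supplier proposes): the retailer can get 24 next round, worth 0.88 × 24 = 21.12 now. The supplier offers 21.12 and keeps 120 − 21.12 = 98.88.

21.12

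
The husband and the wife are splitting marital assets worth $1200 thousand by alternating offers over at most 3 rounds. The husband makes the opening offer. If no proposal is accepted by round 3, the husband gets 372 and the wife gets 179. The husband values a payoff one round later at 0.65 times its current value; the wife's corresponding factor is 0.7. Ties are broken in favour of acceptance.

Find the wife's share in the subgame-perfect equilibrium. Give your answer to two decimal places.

Solve by backward induction from round 3.
Round 3 (the husband proposes): the wife gets 179 if talks fail, so the husband offers 179 and keeps 1021.
Round 2 (the wife proposes): the husband can get 1021 next round, worth 0.65 × 1021 = 663.65 now, so the wife offers 663.65, keeping 536.35.
Round 1 (the husband proposes): the wife can get 536.35 next round, worth 0.7 × 536.35 = 375.445 now; the husband offers that and keeps 824.555.

375.45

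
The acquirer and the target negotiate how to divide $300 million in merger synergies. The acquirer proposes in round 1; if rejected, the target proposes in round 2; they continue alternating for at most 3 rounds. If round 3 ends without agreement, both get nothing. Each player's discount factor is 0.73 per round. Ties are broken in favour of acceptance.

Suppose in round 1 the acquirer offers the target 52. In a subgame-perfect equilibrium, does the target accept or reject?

Work out the target's continuation value if the offer is rejected.
Round 3 (the acquirer proposes): rejection yields 0 for the target; the acquirer offers 0 and keeps 300.
Round 2 (the target proposes): the acquirer can get 300 next round, worth 0.73 × 300 = 219 now, so the target offers 219, keeping 81.
So by rejecting in round 1, the target gets 81 next round, worth 0.73 × 81 = 59.13 now.
Offer 52 < 59.13, so the target rejects.

Reject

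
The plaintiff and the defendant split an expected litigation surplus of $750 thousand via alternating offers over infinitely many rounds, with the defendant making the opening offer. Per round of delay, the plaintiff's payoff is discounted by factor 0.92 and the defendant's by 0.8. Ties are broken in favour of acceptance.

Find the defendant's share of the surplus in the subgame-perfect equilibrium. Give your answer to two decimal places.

Let x be the defendant's share when the defendant proposes and y be the plaintiff's share when the plaintiff proposes.
The plaintiff accepts iff offered ≥ 0.92·y, so x = 750 − 0.92y. Symmetrically y = 750 − 0.8x.
Substituting: x = 750 − 0.92(750 − 0.8x), giving x(1 − 0.8·0.92) = 750(1 − 0.92).
So x = 750 × 0.08 / 0.264 ≈ 227.2727, and the plaintiff receives 750 − x ≈ 522.7273.

227.27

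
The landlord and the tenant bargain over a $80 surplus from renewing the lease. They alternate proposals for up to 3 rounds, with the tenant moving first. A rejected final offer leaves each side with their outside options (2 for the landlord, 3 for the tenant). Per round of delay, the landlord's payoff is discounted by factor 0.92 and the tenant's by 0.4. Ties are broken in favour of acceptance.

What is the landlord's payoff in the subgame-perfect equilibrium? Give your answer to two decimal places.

Solve by backward induction from round 3.
Round 3 (the tenant proposes): the landlord gets 2 if talks fail, so the tenant offers 2 and keeps 78.
Round 2 (the landlord proposes): the tenant can get 78 next round, worth 0.4 × 78 = 31.2 now. The landlord offers 31.2 and keeps 80 − 31.2 = 48.8.
Round 1 (the tenant proposes): the landlord can get 48.8 next round, worth 0.92 × 48.8 = 44.896 now. The tenant offers 44.896 and keeps 80 − 44.896 = 35.104.

44.90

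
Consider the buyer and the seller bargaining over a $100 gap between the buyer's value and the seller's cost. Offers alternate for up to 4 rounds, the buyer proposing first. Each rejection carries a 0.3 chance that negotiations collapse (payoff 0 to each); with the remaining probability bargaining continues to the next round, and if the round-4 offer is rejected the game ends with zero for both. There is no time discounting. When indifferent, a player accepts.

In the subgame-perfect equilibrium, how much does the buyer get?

44.7

By backward induction:
Round 4 (the seller proposes): rejection yields 0 for the buyer; the seller offers 0 and keeps 100.
Round 3 (the buyer proposes): rejecting gives the seller an expected 0.7 × 100 = 70. The buyer offers 70 and keeps 100 − 70 = 30.
Round 2 (the seller proposes): rejecting gives the buyer an expected 0.7 × 30 = 21, so the seller offers 21, keeping 79.
Round 1 (the buyer proposes): rejecting gives the seller an expected 0.7 × 79 = 55.3. The buyer offers 55.3 and keeps 100 − 55.3 = 44.7.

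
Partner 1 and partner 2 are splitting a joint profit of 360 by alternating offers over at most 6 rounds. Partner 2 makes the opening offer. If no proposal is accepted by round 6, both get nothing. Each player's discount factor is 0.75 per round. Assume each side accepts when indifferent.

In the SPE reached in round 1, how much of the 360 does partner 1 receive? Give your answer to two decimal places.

190.90

Round 6 (partner 1 proposes): rejection yields 0 for partner 2; partner 1 offers 0 and keeps 360.
Round 5 (partner 2 proposes): partner 1 can get 360 next round, worth 0.75 × 360 = 270 now; partner 2 offers that and keeps 90.
Round 4 (partner 1 proposes): partner 2 can get 90 next round, worth 0.75 × 90 = 67.5 now, so partner 1 offers 67.5, keeping 292.5.
Round 3 (partner 2 proposes): partner 1 can get 292.5 next round, worth 0.75 × 292.5 = 219.375 now, so partner 2 offers 219.375, keeping 140.625.
Round 2 (partner 1 proposes): partner 2 can get 140.625 next round, worth 0.75 × 140.625 = 105.46875 now. Partner 1 offers 105.46875 and keeps 360 − 105.46875 = 254.53125.
Round 1 (partner 2 proposes): partner 1 can get 254.53125 next round, worth 0.75 × 254.53125 = 190.8984375 now. Partner 2 offers 190.8984375 and keeps 360 − 190.8984375 = 169.1015625.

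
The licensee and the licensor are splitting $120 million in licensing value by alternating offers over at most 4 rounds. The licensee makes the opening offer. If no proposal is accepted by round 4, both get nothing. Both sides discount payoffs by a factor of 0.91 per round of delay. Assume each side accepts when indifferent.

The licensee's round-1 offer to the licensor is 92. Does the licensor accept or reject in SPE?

Work out the licensor's continuation value if the offer is rejected.
Round 4 (the licensor proposes): rejection yields 0 for the licensee; the licensor offers 0 and keeps 120.
Round 3 (the licensee proposes): the licensor can get 120 next round, worth 0.91 × 120 = 109.2 now. The licensee offers 109.2 and keeps 120 − 109.2 = 10.8.
Round 2 (the licensor proposes): the licensee can get 10.8 next round, worth 0.91 × 10.8 = 9.828 now, so the licensor offers 9.828, keeping 110.172.
So by rejecting in round 1, the licensor gets 110.172 next round, worth 0.91 × 110.172 = 100.25652 now.
Offer 92 < 100.25652, so the licensor rejects.

Reject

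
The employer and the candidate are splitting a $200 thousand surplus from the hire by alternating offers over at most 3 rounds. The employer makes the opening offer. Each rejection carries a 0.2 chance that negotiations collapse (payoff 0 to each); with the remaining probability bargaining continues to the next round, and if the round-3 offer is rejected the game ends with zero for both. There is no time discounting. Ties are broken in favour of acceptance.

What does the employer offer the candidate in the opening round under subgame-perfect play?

32

Round 3 (the employer proposes): the candidate will accept anything ≥ 0, so the employer offers 0 and keeps 200.
Round 2 (the candidate proposes): rejecting gives the employer an expected 0.8 × 200 = 160, so the candidate offers 160, keeping 40.
Round 1 (the employer proposes): rejecting gives the candidate an expected 0.8 × 40 = 32, so the employer offers 32, keeping 168.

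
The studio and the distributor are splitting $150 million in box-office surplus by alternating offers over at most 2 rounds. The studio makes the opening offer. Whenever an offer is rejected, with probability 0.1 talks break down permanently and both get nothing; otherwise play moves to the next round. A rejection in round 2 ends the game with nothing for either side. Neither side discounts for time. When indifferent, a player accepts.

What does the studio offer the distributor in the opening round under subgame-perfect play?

135

Round 2 (the distributor proposes): rejection yields 0 for the studio; the distributor offers 0 and keeps 150.
Round 1 (the studio proposes): rejecting gives the distributor an expected 0.9 × 150 = 135. The studio offers 135 and keeps 150 − 135 = 15.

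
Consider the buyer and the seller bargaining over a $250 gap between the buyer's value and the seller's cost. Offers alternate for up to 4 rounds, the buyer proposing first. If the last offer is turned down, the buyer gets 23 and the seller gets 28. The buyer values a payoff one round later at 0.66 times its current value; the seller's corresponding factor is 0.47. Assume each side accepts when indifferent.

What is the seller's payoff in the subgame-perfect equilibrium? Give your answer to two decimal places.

73.05

Work backward from the last round.
Round 4 (the seller proposes): the buyer gets 23 if talks fail, so the seller offers 23 and keeps 227.
Round 3 (the buyer proposes): the seller can get 227 next round, worth 0.47 × 227 = 106.69 now, so the buyer offers 106.69, keeping 143.31.
Round 2 (the seller proposes): the buyer can get 143.31 next round, worth 0.66 × 143.31 = 94.5846 now, so the seller offers 94.5846, keeping 155.4154.
Round 1 (the buyer proposes): the seller can get 155.4154 next round, worth 0.47 × 155.4154 = 73.045238 now. The buyer offers 73.045238 and keeps 250 − 73.045238 = 176.954762.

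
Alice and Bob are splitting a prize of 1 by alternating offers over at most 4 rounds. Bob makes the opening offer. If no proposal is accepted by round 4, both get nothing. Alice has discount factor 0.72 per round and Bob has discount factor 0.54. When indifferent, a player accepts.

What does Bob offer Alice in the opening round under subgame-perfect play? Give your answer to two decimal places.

Round 4 (Alice proposes): Bob will accept anything ≥ 0, so Alice offers 0 and keeps 1.
Round 3 (Bob proposes): Alice can get 1 next round, worth 0.72 × 1 = 0.72 now. Bob offers 0.72 and keeps 1 − 0.72 = 0.28.
Round 2 (Alice proposes): Bob can get 0.28 next round, worth 0.54 × 0.28 = 0.1512 now. Alice offers 0.1512 and keeps 1 − 0.1512 = 0.8488.
Round 1 (Bob proposes): Alice can get 0.8488 next round, worth 0.72 × 0.8488 = 0.611136 now; Bob offers that and keeps 0.388864.

0.61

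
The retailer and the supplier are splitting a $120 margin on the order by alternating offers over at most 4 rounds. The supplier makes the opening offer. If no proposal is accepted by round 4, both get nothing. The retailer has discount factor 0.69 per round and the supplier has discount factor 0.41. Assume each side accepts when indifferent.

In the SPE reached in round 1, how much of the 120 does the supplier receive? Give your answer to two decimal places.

47.72

Solve by backward induction from round 4.
Round 4 (the retailer proposes): rejection yields 0 for the supplier; the retailer offers 0 and keeps 120.
Round 3 (the supplier proposes): the retailer can get 120 next round, worth 0.69 × 120 = 82.8 now. The supplier offers 82.8 and keeps 120 − 82.8 = 37.2.
Round 2 (the retailer proposes): the supplier can get 37.2 next round, worth 0.41 × 37.2 = 15.252 now. The retailer offers 15.252 and keeps 120 − 15.252 = 104.748.
Round 1 (the supplier proposes): the retailer can get 104.748 next round, worth 0.69 × 104.748 = 72.27612 now. The supplier offers 72.27612 and keeps 120 − 72.27612 = 47.72388.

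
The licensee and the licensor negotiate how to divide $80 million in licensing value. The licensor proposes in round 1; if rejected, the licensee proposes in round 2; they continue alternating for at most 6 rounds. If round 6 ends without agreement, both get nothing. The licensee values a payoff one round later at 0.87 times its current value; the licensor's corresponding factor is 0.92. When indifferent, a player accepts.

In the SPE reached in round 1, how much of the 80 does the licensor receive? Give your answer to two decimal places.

25.39

Round 6 (the licensee proposes): the licensor will accept anything ≥ 0, so the licensee offers 0 and keeps 80.
Round 5 (the licensor proposes): the licensee can get 80 next round, worth 0.87 × 80 = 69.6 now. The licensor offers 69.6 and keeps 80 − 69.6 = 10.4.
Round 4 (the licensee proposes): the licensor can get 10.4 next round, worth 0.92 × 10.4 = 9.568 now. The licensee offers 9.568 and keeps 80 − 9.568 = 70.432.
Round 3 (the licensor proposes): the licensee can get 70.432 next round, worth 0.87 × 70.432 = 61.27584 now. The licensor offers 61.27584 and keeps 80 − 61.27584 = 18.72416.
Round 2 (the licensee proposes): the licensor can get 18.72416 next round, worth 0.92 × 18.72416 = 17.2262272 now; the licensee offers that and keeps 62.7737728.
Round 1 (the licensor proposes): the licensee can get 62.7737728 next round, worth 0.87 × 62.7737728 = 54.613182336 now. The licensor offers 54.613182336 and keeps 80 − 54.613182336 = 25.386817664.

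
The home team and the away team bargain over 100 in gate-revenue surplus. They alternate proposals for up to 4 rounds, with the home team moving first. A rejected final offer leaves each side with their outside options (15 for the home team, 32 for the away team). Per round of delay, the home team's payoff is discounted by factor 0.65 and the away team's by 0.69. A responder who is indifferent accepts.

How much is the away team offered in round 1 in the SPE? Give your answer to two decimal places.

Round 4 (the away team proposes): the home team gets 15 if talks fail, so the away team offers 15 and keeps 85.
Round 3 (the home team proposes): the away team can get 85 next round, worth 0.69 × 85 = 58.65 now; the home team offers that and keeps 41.35.
Round 2 (the away team proposes): the home team can get 41.35 next round, worth 0.65 × 41.35 = 26.8775 now, so the away team offers 26.8775, keeping 73.1225.
Round 1 (the home team proposes): the away team can get 73.1225 next round, worth 0.69 × 73.1225 = 50.454525 now; the home team offers that and keeps 49.545475.

50.45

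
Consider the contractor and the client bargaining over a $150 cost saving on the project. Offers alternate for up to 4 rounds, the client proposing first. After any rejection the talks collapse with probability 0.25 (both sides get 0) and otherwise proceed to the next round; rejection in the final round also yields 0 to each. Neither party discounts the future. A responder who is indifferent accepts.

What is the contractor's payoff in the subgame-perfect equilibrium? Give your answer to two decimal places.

91.41

By backward induction:
Round 4 (the contractor proposes): rejection yields 0 for the client; the contractor offers 0 and keeps 150.
Round 3 (the client proposes): rejecting gives the contractor an expected 0.75 × 150 = 112.5; the client offers that and keeps 37.5.
Round 2 (the contractor proposes): rejecting gives the client an expected 0.75 × 37.5 = 28.125, so the contractor offers 28.125, keeping 121.875.
Round 1 (the client proposes): rejecting gives the contractor an expected 0.75 × 121.875 = 91.40625; the client offers that and keeps 58.59375.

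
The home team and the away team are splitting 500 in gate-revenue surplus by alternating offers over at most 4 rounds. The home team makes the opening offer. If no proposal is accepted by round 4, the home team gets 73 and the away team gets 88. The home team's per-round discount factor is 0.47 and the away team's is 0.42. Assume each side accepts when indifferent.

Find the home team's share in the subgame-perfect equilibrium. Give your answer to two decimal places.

353.30

Solve by backward induction from round 4.
Round 4 (the away team proposes): the home team gets 73 if talks fail, so the away team offers 73 and keeps 427.
Round 3 (the home team proposes): the away team can get 427 next round, worth 0.42 × 427 = 179.34 now, so the home team offers 179.34, keeping 320.66.
Round 2 (the away team proposes): the home team can get 320.66 next round, worth 0.47 × 320.66 = 150.7102 now. The away team offers 150.7102 and keeps 500 − 150.7102 = 349.2898.
Round 1 (the home team proposes): the away team can get 349.2898 next round, worth 0.42 × 349.2898 = 146.701716 now. The home team offers 146.701716 and keeps 500 − 146.701716 = 353.298284.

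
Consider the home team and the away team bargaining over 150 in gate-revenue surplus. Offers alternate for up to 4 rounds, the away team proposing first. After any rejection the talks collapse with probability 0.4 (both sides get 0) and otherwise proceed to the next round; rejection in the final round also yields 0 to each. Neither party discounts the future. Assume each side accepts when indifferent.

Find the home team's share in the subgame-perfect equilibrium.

By backward induction:
Round 4 (the home team proposes): rejection yields 0 for the away team; the home team offers 0 and keeps 150.
Round 3 (the away team proposes): rejecting gives the home team an expected 0.6 × 150 = 90; the away team offers that and keeps 60.
Round 2 (the home team proposes): rejecting gives the away team an expected 0.6 × 60 = 36; the home team offers that and keeps 114.
Round 1 (the away team proposes): rejecting gives the home team an expected 0.6 × 114 = 68.4, so the away team offers 68.4, keeping 81.6.

68.4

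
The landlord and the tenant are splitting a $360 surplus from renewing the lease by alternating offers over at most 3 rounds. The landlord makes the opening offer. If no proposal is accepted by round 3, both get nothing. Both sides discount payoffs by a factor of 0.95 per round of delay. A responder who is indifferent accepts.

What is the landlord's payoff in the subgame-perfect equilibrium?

342.9

Work backward from the last round.
Round 3 (the landlord proposes): rejection yields 0 for the tenant; the landlord offers 0 and keeps 360.
Round 2 (the tenant proposes): the landlord can get 360 next round, worth 0.95 × 360 = 342 now; the tenant offers that and keeps 18.
Round 1 (the landlord proposes): the tenant can get 18 next round, worth 0.95 × 18 = 17.1 now, so the landlord offers 17.1, keeping 342.9.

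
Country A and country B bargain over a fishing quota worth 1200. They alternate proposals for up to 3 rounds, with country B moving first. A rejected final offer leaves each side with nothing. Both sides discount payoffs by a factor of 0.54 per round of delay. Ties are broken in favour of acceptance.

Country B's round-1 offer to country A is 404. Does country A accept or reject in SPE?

Accept

Round 3 (country B proposes): country A will accept anything ≥ 0, so country B offers 0 and keeps 1200.
Round 2 (country A proposes): country B can get 1200 next round, worth 0.54 × 1200 = 648 now. Country A offers 648 and keeps 1200 − 648 = 552.
So by rejecting in round 1, country A gets 552 next round, worth 0.54 × 552 = 298.08 now.
Offer 404 ≥ 298.08, so country A accepts.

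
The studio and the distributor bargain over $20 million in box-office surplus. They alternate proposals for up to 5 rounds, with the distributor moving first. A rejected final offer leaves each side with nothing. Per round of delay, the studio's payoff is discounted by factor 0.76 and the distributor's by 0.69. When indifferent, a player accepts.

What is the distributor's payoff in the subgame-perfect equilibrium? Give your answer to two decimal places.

12.82

Round 5 (the distributor proposes): the studio will accept anything ≥ 0, so the distributor offers 0 and keeps 20.
Round 4 (the studio proposes): the distributor can get 20 next round, worth 0.69 × 20 = 13.8 now, so the studio offers 13.8, keeping 6.2.
Round 3 (the distributor proposes): the studio can get 6.2 next round, worth 0.76 × 6.2 = 4.712 now, so the distributor offers 4.712, keeping 15.288.
Round 2 (the studio proposes): the distributor can get 15.288 next round, worth 0.69 × 15.288 = 10.54872 now, so the studio offers 10.54872, keeping 9.45128.
Round 1 (the distributor proposes): the studio can get 9.45128 next round, worth 0.76 × 9.45128 = 7.1829728 now, so the distributor offers 7.1829728, keeping 12.8170272.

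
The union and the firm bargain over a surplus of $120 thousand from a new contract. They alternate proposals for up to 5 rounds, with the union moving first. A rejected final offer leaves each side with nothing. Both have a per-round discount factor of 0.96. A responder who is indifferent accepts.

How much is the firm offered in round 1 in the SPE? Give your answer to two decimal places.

8.85

Round 5 (the union proposes): rejection yields 0 for the firm; the union offers 0 and keeps 120.
Round 4 (the firm proposes): the union can get 120 next round, worth 0.96 × 120 = 115.2 now, so the firm offers 115.2, keeping 4.8.
Round 3 (the union proposes): the firm can get 4.8 next round, worth 0.96 × 4.8 = 4.608 now; the union offers that and keeps 115.392.
Round 2 (the firm proposes): the union can get 115.392 next round, worth 0.96 × 115.392 = 110.77632 now, so the firm offers 110.77632, keeping 9.22368.
Round 1 (the union proposes): the firm can get 9.22368 next round, worth 0.96 × 9.22368 = 8.8547328 now, so the union offers 8.8547328, keeping 111.1452672.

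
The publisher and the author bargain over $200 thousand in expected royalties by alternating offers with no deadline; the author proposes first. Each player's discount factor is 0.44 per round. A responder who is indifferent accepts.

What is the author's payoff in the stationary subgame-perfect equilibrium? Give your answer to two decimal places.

In a stationary SPE each proposer offers the other exactly their discounted continuation value.
If the author keeps x when proposing and the publisher keeps y when proposing, then x = 200 − 0.44y and y = 200 − 0.44x.
Solving: x = 200(1 − 0.44) / (1 − 0.44·0.44) = 112 / 0.8064 ≈ 138.8889.
The publisher gets 200 − 138.8889 ≈ 61.1111.

138.89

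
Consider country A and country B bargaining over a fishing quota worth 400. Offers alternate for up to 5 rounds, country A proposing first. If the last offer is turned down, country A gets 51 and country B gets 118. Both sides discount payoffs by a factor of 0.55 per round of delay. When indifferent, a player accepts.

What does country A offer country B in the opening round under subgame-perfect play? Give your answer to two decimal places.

139.75

By backward induction:
Round 5 (country A proposes): country B gets 118 if talks fail, so country A offers 118 and keeps 282.
Round 4 (country B proposes): country A can get 282 next round, worth 0.55 × 282 = 155.1 now; country B offers that and keeps 244.9.
Round 3 (country A proposes): country B can get 244.9 next round, worth 0.55 × 244.9 = 134.695 now. Country A offers 134.695 and keeps 400 − 134.695 = 265.305.
Round 2 (country B proposes): country A can get 265.305 next round, worth 0.55 × 265.305 = 145.91775 now, so country B offers 145.91775, keeping 254.08225.
Round 1 (country A proposes): country B can get 254.08225 next round, worth 0.55 × 254.08225 = 139.7452375 now; country A offers that and keeps 260.2547625.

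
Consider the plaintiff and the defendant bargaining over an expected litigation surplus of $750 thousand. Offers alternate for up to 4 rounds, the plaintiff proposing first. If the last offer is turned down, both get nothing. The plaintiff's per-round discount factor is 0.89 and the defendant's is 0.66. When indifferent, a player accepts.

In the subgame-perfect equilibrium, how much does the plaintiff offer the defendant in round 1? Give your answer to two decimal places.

345.21

Round 4 (the defendant proposes): rejection yields 0 for the plaintiff; the defendant offers 0 and keeps 750.
Round 3 (the plaintiff proposes): the defendant can get 750 next round, worth 0.66 × 750 = 495 now. The plaintiff offers 495 and keeps 750 − 495 = 255.
Round 2 (the defendant proposes): the plaintiff can get 255 next round, worth 0.89 × 255 = 226.95 now; the defendant offers that and keeps 523.05.
Round 1 (the plaintiff proposes): the defendant can get 523.05 next round, worth 0.66 × 523.05 = 345.213 now; the plaintiff offers that and keeps 404.787.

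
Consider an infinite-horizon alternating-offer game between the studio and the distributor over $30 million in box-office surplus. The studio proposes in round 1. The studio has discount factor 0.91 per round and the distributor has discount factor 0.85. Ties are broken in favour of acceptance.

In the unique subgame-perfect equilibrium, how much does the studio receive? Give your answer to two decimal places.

19.87

When the studio proposes, the distributor accepts any offer worth at least 0.85 times what the distributor would get by proposing next round; and vice versa.
This gives x = 30 − 0.85y and y = 30 − 0.91x, where x and y are each side's share when it proposes.
Hence (1 − 0.85·0.91)x = 30(1 − 0.85), i.e. 0.2265·x = 4.5.
x ≈ 19.8675; the distributor's share is 30 − x ≈ 10.1325.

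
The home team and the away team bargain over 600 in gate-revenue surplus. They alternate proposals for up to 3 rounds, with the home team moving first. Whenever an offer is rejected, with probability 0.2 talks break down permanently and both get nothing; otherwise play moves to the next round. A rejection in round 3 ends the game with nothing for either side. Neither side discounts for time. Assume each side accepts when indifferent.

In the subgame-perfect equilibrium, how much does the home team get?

504

By backward induction:
Round 3 (the home team proposes): the away team will accept anything ≥ 0, so the home team offers 0 and keeps 600.
Round 2 (the away team proposes): rejecting gives the home team an expected 0.8 × 600 = 480. The away team offers 480 and keeps 600 − 480 = 120.
Round 1 (the home team proposes): rejecting gives the away team an expected 0.8 × 120 = 96, so the home team offers 96, keeping 504.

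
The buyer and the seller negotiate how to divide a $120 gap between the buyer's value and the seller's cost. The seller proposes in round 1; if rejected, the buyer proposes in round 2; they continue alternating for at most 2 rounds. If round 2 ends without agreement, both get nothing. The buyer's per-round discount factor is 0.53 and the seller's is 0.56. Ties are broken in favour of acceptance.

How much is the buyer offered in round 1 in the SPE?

Work backward from the last round.
Round 2 (the buyer proposes): rejection yields 0 for the seller; the buyer offers 0 and keeps 120.
Round 1 (the seller proposes): the buyer can get 120 next round, worth 0.53 × 120 = 63.6 now; the seller offers that and keeps 56.4.

63.6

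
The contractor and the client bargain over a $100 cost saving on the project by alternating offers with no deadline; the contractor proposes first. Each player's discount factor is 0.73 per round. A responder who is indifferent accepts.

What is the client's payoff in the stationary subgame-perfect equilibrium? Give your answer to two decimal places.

When the contractor proposes, the client accepts any offer worth at least 0.73 times what the client would get by proposing next round; and vice versa.
This gives x = 100 − 0.73y and y = 100 − 0.73x, where x and y are each side's share when it proposes.
Hence (1 − 0.73·0.73)x = 100(1 − 0.73), i.e. 0.4671·x = 27.
x ≈ 57.8035; the client's share is 100 − x ≈ 42.1965.

42.20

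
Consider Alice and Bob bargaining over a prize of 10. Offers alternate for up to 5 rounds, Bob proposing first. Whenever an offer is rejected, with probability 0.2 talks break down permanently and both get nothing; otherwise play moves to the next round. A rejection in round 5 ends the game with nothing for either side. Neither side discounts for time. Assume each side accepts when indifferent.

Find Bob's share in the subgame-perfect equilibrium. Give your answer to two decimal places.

By backward induction:
Round 5 (Bob proposes): Alice will accept anything ≥ 0, so Bob offers 0 and keeps 10.
Round 4 (Alice proposes): rejecting gives Bob an expected 0.8 × 10 = 8, so Alice offers 8, keeping 2.
Round 3 (Bob proposes): rejecting gives Alice an expected 0.8 × 2 = 1.6, so Bob offers 1.6, keeping 8.4.
Round 2 (Alice proposes): rejecting gives Bob an expected 0.8 × 8.4 = 6.72. Alice offers 6.72 and keeps 10 − 6.72 = 3.28.
Round 1 (Bob proposes): rejecting gives Alice an expected 0.8 × 3.28 = 2.624. Bob offers 2.624 and keeps 10 − 2.624 = 7.376.

7.38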